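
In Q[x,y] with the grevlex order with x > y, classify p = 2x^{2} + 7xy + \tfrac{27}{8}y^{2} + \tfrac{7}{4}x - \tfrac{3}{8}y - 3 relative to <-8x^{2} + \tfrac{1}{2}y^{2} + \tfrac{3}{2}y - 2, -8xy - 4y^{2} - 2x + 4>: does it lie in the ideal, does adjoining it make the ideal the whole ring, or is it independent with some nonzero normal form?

2x^{2} + 7xy + \tfrac{27}{8}y^{2} + \tfrac{7}{4}x - \tfrac{3}{8}y - 3 lies in I (it reduces to 0).

First compute the reduced Gröbner basis of I by Buchberger's algorithm.
f_1 = -8x^{2} + \tfrac{1}{2}y^{2} + \tfrac{3}{2}y - 2, LT = x^{2}.
f_2 = -8xy - 4y^{2} - 2x + 4, LT = xy.

S(f_1,f_2): lcm = x^{2}y. S = -\tfrac{1}{2}xy^{2} - \tfrac{1}{16}y^{3} - \tfrac{1}{4}x^{2} - \tfrac{3}{16}y^{2} + \tfrac{1}{2}x + \tfrac{1}{4}y.
  reduce S modulo (f_1, f_2):
  remainder \tfrac{3}{16}y^{3} - \tfrac{17}{64}y^{2} + \tfrac{15}{32}x - \tfrac{3}{64}y + \tfrac{1}{8} ≠ 0; add h_3 = \tfrac{3}{16}y^{3} - \tfrac{17}{64}y^{2} + \tfrac{15}{32}x - \tfrac{3}{64}y + \tfrac{1}{8} to the basis.

The other S-polynomials (S(f_1,h_3), S(f_2,h_3)) all reduce to 0 modulo the current basis, so we have a Gröbner basis.
Inter-reduce: drop elements whose leading term is divisible by another's, tail-reduce, and make monic.
Reduced Gröbner basis: {y^{3} - \tfrac{17}{12}y^{2} + \tfrac{5}{2}x - \tfrac{1}{4}y + \tfrac{2}{3}, x^{2} - \tfrac{1}{16}y^{2} - \tfrac{3}{16}y + \tfrac{1}{4}, xy + \tfrac{1}{2}y^{2} + \tfrac{1}{4}x - \tfrac{1}{2}}.
Label its elements g_1 = y^{3} - \tfrac{17}{12}y^{2} + \tfrac{5}{2}x - \tfrac{1}{4}y + \tfrac{2}{3}, g_2 = x^{2} - \tfrac{1}{16}y^{2} - \tfrac{3}{16}y + \tfrac{1}{4}, g_3 = xy + \tfrac{1}{2}y^{2} + \tfrac{1}{4}x - \tfrac{1}{2}.

Reduce p = 2x^{2} + 7xy + \tfrac{27}{8}y^{2} + \tfrac{7}{4}x - \tfrac{3}{8}y - 3 modulo G:
  leading term x^{2}: subtract (2)·g_2 from 2x^{2} + 7xy + \tfrac{27}{8}y^{2} + \tfrac{7}{4}x - \tfrac{3}{8}y - 3 → 7xy + \tfrac{7}{2}y^{2} + \tfrac{7}{4}x - \tfrac{7}{2}
  leading term xy: subtract (7)·g_3 from 7xy + \tfrac{7}{2}y^{2} + \tfrac{7}{4}x - \tfrac{7}{2} → 0
  normal form = 0.
Since the normal form is 0, p ∈ I.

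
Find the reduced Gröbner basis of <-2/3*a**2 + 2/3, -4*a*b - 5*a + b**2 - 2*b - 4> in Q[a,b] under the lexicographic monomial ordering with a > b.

This is the nonlinear analogue of row-reducing a linear system.

f_1 = -2/3*a**2 + 2/3, LT = a**2.
f_2 = -4*a*b - 5*a + b**2 - 2*b - 4, LT = a*b.

S(f_1,f_2): lcm = a**2*b. S = -5/4*a**2 + 1/4*a*b**2 - 1/2*a*b - a - b.
  reduce S modulo (f_1, f_2):
  remainder 1/64*a + 1/16*b**3 - 21/64*b**2 - 27/32*b - 7/16 ≠ 0; add g_3 = 1/64*a + 1/16*b**3 - 21/64*b**2 - 27/32*b - 7/16 to the basis.

S(f_1,g_3): lcm = a**2. S = -4*a*b**3 + 21*a*b**2 + 54*a*b + 28*a - 1.
  reduce S modulo (f_1, f_2, g_3):
  remainder -b**4 + 4*b**3 + 20*b**2 + 24*b + 9 ≠ 0; add g_4 = -b**4 + 4*b**3 + 20*b**2 + 24*b + 9 to the basis.

The other S-polynomials (S(f_2,g_3), S(f_1,g_4), S(f_2,g_4), S(g_3,g_4)) all reduce to 0 modulo the current basis, so we have a Gröbner basis.
Inter-reduce: drop elements whose leading term is divisible by another's, tail-reduce, and make monic.

G = {a + 4*b**3 - 21*b**2 - 54*b - 28, b**4 - 4*b**3 - 20*b**2 - 24*b - 9}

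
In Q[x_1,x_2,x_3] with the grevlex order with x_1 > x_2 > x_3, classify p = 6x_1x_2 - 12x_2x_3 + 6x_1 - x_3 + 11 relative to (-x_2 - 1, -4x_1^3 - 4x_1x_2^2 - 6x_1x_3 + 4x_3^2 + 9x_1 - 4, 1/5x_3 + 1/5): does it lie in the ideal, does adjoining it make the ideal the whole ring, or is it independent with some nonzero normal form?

6x_1x_2 - 12x_2x_3 + 6x_1 - x_3 + 11 lies in I (it reduces to 0).

First compute the reduced Gröbner basis of I by Buchberger's algorithm.
f_1 = -x_2 - 1, LT = x_2.
f_2 = -4x_1^3 - 4x_1x_2^2 - 6x_1x_3 + 4x_3^2 + 9x_1 - 4, LT = x_1^3.
f_3 = 1/5x_3 + 1/5, LT = x_3.

The S-polynomials (S(f_1,f_2), S(f_1,f_3), S(f_2,f_3)) all reduce to 0 modulo the current basis, so we have a Gröbner basis.
Inter-reduce: drop elements whose leading term is divisible by another's, tail-reduce, and make monic.
Reduced Gröbner basis: {x_1^3 - 11/4x_1, x_2 + 1, x_3 + 1}.
Label its elements g_1 = x_1^3 - 11/4x_1, g_2 = x_2 + 1, g_3 = x_3 + 1.

Reduce p = 6x_1x_2 - 12x_2x_3 + 6x_1 - x_3 + 11 modulo G:
  leading term x_1x_2: subtract (6x_1)·g_2 from 6x_1x_2 - 12x_2x_3 + 6x_1 - x_3 + 11 → -12x_2x_3 - x_3 + 11
  leading term x_2x_3: subtract (-12x_3)·g_2 from -12x_2x_3 - x_3 + 11 → 11x_3 + 11
  leading term x_3: subtract (11)·g_3 from 11x_3 + 11 → 0
  normal form = 0.
Since the normal form is 0, p ∈ I.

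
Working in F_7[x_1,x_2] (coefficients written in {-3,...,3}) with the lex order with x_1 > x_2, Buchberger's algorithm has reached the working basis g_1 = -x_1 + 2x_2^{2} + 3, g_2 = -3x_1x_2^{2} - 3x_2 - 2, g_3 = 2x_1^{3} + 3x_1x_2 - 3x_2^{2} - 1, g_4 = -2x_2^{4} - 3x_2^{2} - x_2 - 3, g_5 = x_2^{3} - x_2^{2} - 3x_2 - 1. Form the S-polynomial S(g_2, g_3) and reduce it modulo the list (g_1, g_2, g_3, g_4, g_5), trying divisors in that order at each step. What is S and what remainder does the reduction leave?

S(g_2, g_3) = x_1^{2}x_2 + 3x_1^{2} + 2x_1x_2^{3} - 2x_2^{4} - 3x_2^{2}; remainder on division = -x_2^{2} + 3x_2 - 3.

lcm(LM(g_2), LM(g_3)) = x_1^{3}x_2^{2}.
S = (lcm/LT(g_2))·g_2 − (lcm/LT(g_3))·g_3 = x_1^{2}x_2 + 3x_1^{2} + 2x_1x_2^{3} - 2x_2^{4} - 3x_2^{2}.
Reduce S modulo (g_1, g_2, g_3, g_4, g_5) in that order:
  leading term x_1^{2}x_2: subtract (-x_1x_2)·g_1 from x_1^{2}x_2 + 3x_1^{2} + 2x_1x_2^{3} - 2x_2^{4} - 3x_2^{2} → 3x_1^{2} - 3x_1x_2^{3} + 3x_1x_2 - 2x_2^{4} - 3x_2^{2}
  leading term x_1^{2}: subtract (-3x_1)·g_1 from 3x_1^{2} - 3x_1x_2^{3} + 3x_1x_2 - 2x_2^{4} - 3x_2^{2} → -3x_1x_2^{3} - x_1x_2^{2} + 3x_1x_2 + 2x_1 - 2x_2^{4} - 3x_2^{2}
  leading term x_1x_2^{3}: subtract (3x_2^{3})·g_1 from -3x_1x_2^{3} - x_1x_2^{2} + 3x_1x_2 + 2x_1 - 2x_2^{4} - 3x_2^{2} → -x_1x_2^{2} + 3x_1x_2 + 2x_1 + x_2^{5} - 2x_2^{4} - 2x_2^{3} - 3x_2^{2}
  leading term x_1x_2^{2}: subtract (x_2^{2})·g_1 from -x_1x_2^{2} + 3x_1x_2 + 2x_1 + x_2^{5} - 2x_2^{4} - 2x_2^{3} - 3x_2^{2} → 3x_1x_2 + 2x_1 + x_2^{5} + 3x_2^{4} - 2x_2^{3} + x_2^{2}
  leading term x_1x_2: subtract (-3x_2)·g_1 from 3x_1x_2 + 2x_1 + x_2^{5} + 3x_2^{4} - 2x_2^{3} + x_2^{2} → 2x_1 + x_2^{5} + 3x_2^{4} - 3x_2^{3} + x_2^{2} + 2x_2
  leading term x_1: subtract (-2)·g_1 from 2x_1 + x_2^{5} + 3x_2^{4} - 3x_2^{3} + x_2^{2} + 2x_2 → x_2^{5} + 3x_2^{4} - 3x_2^{3} - 2x_2^{2} + 2x_2 - 1
  leading term x_2^{5}: subtract (3x_2)·g_4 from x_2^{5} + 3x_2^{4} - 3x_2^{3} - 2x_2^{2} + 2x_2 - 1 → 3x_2^{4} - x_2^{3} + x_2^{2} - 3x_2 - 1
  leading term x_2^{4}: subtract (2)·g_4 from 3x_2^{4} - x_2^{3} + x_2^{2} - 3x_2 - 1 → -x_2^{3} - x_2 - 2
  leading term x_2^{3}: subtract (-1)·g_5 from -x_2^{3} - x_2 - 2 → -x_2^{2} + 3x_2 - 3
  leading term x_2^{2}: no divisor's leading term divides it; move -x_2^{2} to the remainder.
  leading term x_2: no divisor's leading term divides it; move 3x_2 to the remainder.
  leading term 1: no divisor's leading term divides it; move -3 to the remainder.
The remainder -x_2^{2} + 3x_2 - 3 is nonzero, so it would be added as the next basis element.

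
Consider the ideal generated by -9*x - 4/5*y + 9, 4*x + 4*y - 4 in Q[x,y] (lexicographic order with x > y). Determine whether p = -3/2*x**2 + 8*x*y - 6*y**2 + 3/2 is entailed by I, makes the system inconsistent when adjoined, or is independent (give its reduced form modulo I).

-3/2*x**2 + 8*x*y - 6*y**2 + 3/2 lies in I (it reduces to 0).

First compute the reduced Gröbner basis of I by Buchberger's algorithm.
f_1 = -9*x - 4/5*y + 9, LT = x.
f_2 = 4*x + 4*y - 4, LT = x.

S(f_1,f_2): lcm = x. S = -41/45*y.
  reduce S modulo (f_1, f_2):
  remainder -41/45*y ≠ 0; add h_3 = -41/45*y to the basis.

The other S-polynomials (S(f_1,h_3), S(f_2,h_3)) all reduce to 0 modulo the current basis, so we have a Gröbner basis.
Inter-reduce: drop elements whose leading term is divisible by another's, tail-reduce, and make monic.
Reduced Gröbner basis: {x - 1, y}.
Label its elements g_1 = x - 1, g_2 = y.

Reduce p = -3/2*x**2 + 8*x*y - 6*y**2 + 3/2 modulo G:
  leading term x**2: subtract (-3/2*x)·g_1 from -3/2*x**2 + 8*x*y - 6*y**2 + 3/2 → 8*x*y - 3/2*x - 6*y**2 + 3/2
  leading term x*y: subtract (8*y)·g_1 from 8*x*y - 3/2*x - 6*y**2 + 3/2 → -3/2*x - 6*y**2 + 8*y + 3/2
  leading term x: subtract (-3/2)·g_1 from -3/2*x - 6*y**2 + 8*y + 3/2 → -6*y**2 + 8*y
  leading term y**2: subtract (-6*y)·g_2 from -6*y**2 + 8*y → 8*y
  leading term y: subtract (8)·g_2 from 8*y → 0
  normal form = 0.
Since the normal form is 0, p ∈ I.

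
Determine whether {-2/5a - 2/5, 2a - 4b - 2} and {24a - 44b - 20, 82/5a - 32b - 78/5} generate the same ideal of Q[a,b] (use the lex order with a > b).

Equality of ideals is decidable: compute both reduced Gröbner bases (unique for the ordering) and check whether they agree.
Buchberger on the first generating set:
f_1 = -2/5a - 2/5, LT = a.
f_2 = 2a - 4b - 2, LT = a.

S(f_1,f_2): lcm = a. S = 2b + 2.
  leading term b: no divisor's leading term divides it; move 2b to the remainder.
  leading term 1: no divisor's leading term divides it; move 2 to the remainder.
  remainder 2b + 2 ≠ 0; add g_3 = 2b + 2 to the basis.

S(f_1,g_3): leading monomials are coprime, so the S-polynomial reduces to 0 (Buchberger's first criterion).
S(f_2,g_3): leading monomials are coprime, so the S-polynomial reduces to 0 (Buchberger's first criterion).
Every S-polynomial of the final basis reduces to 0, so we have a Gröbner basis.
Inter-reduce: drop elements whose leading term is divisible by another's, tail-reduce, and make monic.
Reduced Gröbner basis: {a + 1, b + 1}.

Buchberger on the second generating set:
h_1 = 24a - 44b - 20, LT = a.
h_2 = 82/5a - 32b - 78/5, LT = a.

S(h_1,h_2): lcm = a. S = 29/246b + 29/246.
  leading term b: no divisor's leading term divides it; move 29/246b to the remainder.
  leading term 1: no divisor's leading term divides it; move 29/246 to the remainder.
  remainder 29/246b + 29/246 ≠ 0; add k_3 = 29/246b + 29/246 to the basis.

S(h_1,k_3): leading monomials are coprime, so the S-polynomial reduces to 0 (Buchberger's first criterion).
S(h_2,k_3): leading monomials are coprime, so the S-polynomial reduces to 0 (Buchberger's first criterion).
Every S-polynomial of the final basis reduces to 0, so we have a Gröbner basis.
Inter-reduce: drop elements whose leading term is divisible by another's, tail-reduce, and make monic.
Reduced Gröbner basis: {a + 1, b + 1}.

The two bases agree; hence the ideals are identical.
The choice of monomial ordering does not affect the verdict — as long as both bases are computed under the same ordering, their equality decides ideal equality.

Yes, the ideals are equal.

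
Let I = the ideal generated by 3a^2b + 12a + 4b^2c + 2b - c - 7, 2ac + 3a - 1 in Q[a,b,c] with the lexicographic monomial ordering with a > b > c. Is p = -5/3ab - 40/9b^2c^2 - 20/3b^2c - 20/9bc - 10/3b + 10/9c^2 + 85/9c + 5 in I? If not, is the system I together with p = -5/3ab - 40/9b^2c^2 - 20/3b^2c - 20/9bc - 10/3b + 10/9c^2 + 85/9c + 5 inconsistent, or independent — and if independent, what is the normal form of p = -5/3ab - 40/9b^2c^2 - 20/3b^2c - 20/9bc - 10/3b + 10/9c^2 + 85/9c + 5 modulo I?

-5/3ab - 40/9b^2c^2 - 20/3b^2c - 20/9bc - 10/3b + 10/9c^2 + 85/9c + 5 lies in I (it reduces to 0).

First compute the reduced Gröbner basis of I by Buchberger's algorithm.
f_1 = 3a^2b + 12a + 4b^2c + 2b - c - 7, LT = a^2b.
f_2 = 2ac + 3a - 1, LT = ac.

S(f_1,f_2): lcm = a^2bc. S = -3/2a^2b + 1/2ab + 4ac + 4/3b^2c^2 + 2/3bc - 1/3c^2 - 7/3c.
  reduce S modulo (f_1, f_2):
  remainder 1/2ab + 4/3b^2c^2 + 2b^2c + 2/3bc + b - 1/3c^2 - 17/6c - 3/2 ≠ 0; add h_3 = 1/2ab + 4/3b^2c^2 + 2b^2c + 2/3bc + b - 1/3c^2 - 17/6c - 3/2 to the basis.

S(f_2,h_3): lcm = abc. S = 3/2ab - 8/3b^2c^3 - 4b^2c^2 - 4/3bc^2 - 2bc - 1/2b + 2/3c^3 + 17/3c^2 + 3c.
  reduce S modulo (f_1, f_2, h_3):
  remainder -8/3b^2c^3 - 8b^2c^2 - 6b^2c - 4/3bc^2 - 4bc - 7/2b + 2/3c^3 + 20/3c^2 + 23/2c + 9/2 ≠ 0; add h_4 = -8/3b^2c^3 - 8b^2c^2 - 6b^2c - 4/3bc^2 - 4bc - 7/2b + 2/3c^3 + 20/3c^2 + 23/2c + 9/2 to the basis.

The other S-polynomials (S(f_1,h_3), S(f_1,h_4), S(f_2,h_4), S(h_3,h_4)) all reduce to 0 modulo the current basis, so we have a Gröbner basis.
Inter-reduce: drop elements whose leading term is divisible by another's, tail-reduce, and make monic.
Reduced Gröbner basis: {ab + 8/3b^2c^2 + 4b^2c + 4/3bc + 2b - 2/3c^2 - 17/3c - 3, ac + 3/2a - 1/2, b^2c^3 + 3b^2c^2 + 9/4b^2c + 1/2bc^2 + 3/2bc + 21/16b - 1/4c^3 - 5/2c^2 - 69/16c - 27/16}.
Label its elements g_1 = ab + 8/3b^2c^2 + 4b^2c + 4/3bc + 2b - 2/3c^2 - 17/3c - 3, g_2 = ac + 3/2a - 1/2, g_3 = b^2c^3 + 3b^2c^2 + 9/4b^2c + 1/2bc^2 + 3/2bc + 21/16b - 1/4c^3 - 5/2c^2 - 69/16c - 27/16.

Reduce p = -5/3ab - 40/9b^2c^2 - 20/3b^2c - 20/9bc - 10/3b + 10/9c^2 + 85/9c + 5 modulo G:
  leading term ab: subtract (-5/3)·g_1 from -5/3ab - 40/9b^2c^2 - 20/3b^2c - 20/9bc - 10/3b + 10/9c^2 + 85/9c + 5 → 0
  normal form = 0.
Since the normal form is 0, p ∈ I.

The remainder on division by a Gröbner basis is unique — it is the normal form.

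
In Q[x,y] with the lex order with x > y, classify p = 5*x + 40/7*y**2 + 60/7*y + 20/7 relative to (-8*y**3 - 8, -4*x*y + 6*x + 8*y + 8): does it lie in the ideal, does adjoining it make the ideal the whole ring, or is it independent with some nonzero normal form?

First compute the reduced Gröbner basis of I by Buchberger's algorithm.
f_1 = -8*y**3 - 8, LT = y**3.
f_2 = -4*x*y + 6*x + 8*y + 8, LT = x*y.

S(f_1,f_2): lcm = x*y**3. S = 3/2*x*y**2 + x + 2*y**3 + 2*y**2.
  leading term x*y**2: subtract (-3/8*y)·f_2 from 3/2*x*y**2 + x + 2*y**3 + 2*y**2 → 9/4*x*y + x + 2*y**3 + 5*y**2 + 3*y
  leading term x*y: subtract (-9/16)·f_2 from 9/4*x*y + x + 2*y**3 + 5*y**2 + 3*y → 35/8*x + 2*y**3 + 5*y**2 + 15/2*y + 9/2
  leading term x: no divisor's leading term divides it; move 35/8*x to the remainder.
  leading term y**3: subtract (-1/4)·f_1 from 2*y**3 + 5*y**2 + 15/2*y + 9/2 → 5*y**2 + 15/2*y + 5/2
  leading term y**2: no divisor's leading term divides it; move 5*y**2 to the remainder.
  leading term y: no divisor's leading term divides it; move 15/2*y to the remainder.
  leading term 1: no divisor's leading term divides it; move 5/2 to the remainder.
  remainder 35/8*x + 5*y**2 + 15/2*y + 5/2 ≠ 0; add h_3 = 35/8*x + 5*y**2 + 15/2*y + 5/2 to the basis.

S(f_1,h_3): leading monomials are coprime, so the S-polynomial reduces to 0 (Buchberger's first criterion).
S(f_2,h_3): lcm = x*y. S = -3/2*x - 8/7*y**3 - 12/7*y**2 - 18/7*y - 2.
  leading term x: subtract (-12/35)·h_3 from -3/2*x - 8/7*y**3 - 12/7*y**2 - 18/7*y - 2 → -8/7*y**3 - 8/7
  leading term y**3: subtract (1/7)·f_1 from -8/7*y**3 - 8/7 → 0
  remainder 0.

Every S-polynomial of the final basis reduces to 0, so we have a Gröbner basis.
Inter-reduce: drop elements whose leading term is divisible by another's, tail-reduce, and make monic.
Reduced Gröbner basis: {x + 8/7*y**2 + 12/7*y + 4/7, y**3 + 1}.
Label its elements g_1 = x + 8/7*y**2 + 12/7*y + 4/7, g_2 = y**3 + 1.

Reduce p = 5*x + 40/7*y**2 + 60/7*y + 20/7 modulo G:
  leading term x: subtract (5)·g_1 from 5*x + 40/7*y**2 + 60/7*y + 20/7 → 0
  normal form = 0.
Since the normal form is 0, p ∈ I.

The remainder on division by a Gröbner basis is unique — it is the normal form.

5*x + 40/7*y**2 + 60/7*y + 20/7 lies in I (it reduces to 0).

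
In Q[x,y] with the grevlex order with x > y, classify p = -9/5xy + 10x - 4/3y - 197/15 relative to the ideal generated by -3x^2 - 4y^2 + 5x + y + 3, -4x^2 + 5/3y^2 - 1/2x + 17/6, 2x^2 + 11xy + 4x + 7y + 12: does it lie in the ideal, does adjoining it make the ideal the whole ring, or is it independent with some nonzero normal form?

-9/5xy + 10x - 4/3y - 197/15 lies in I (it reduces to 0).

First compute the reduced Gröbner basis of I by Buchberger's algorithm.
f_1 = -3x^2 - 4y^2 + 5x + y + 3, LT = x^2.
f_2 = -4x^2 + 5/3y^2 - 1/2x + 17/6, LT = x^2.
f_3 = 2x^2 + 11xy + 4x + 7y + 12, LT = x^2.

S(f_1,f_2): lcm = x^2. S = 7/4y^2 - 43/24x - 1/3y - 7/24.
  leading term y^2: no divisor's leading term divides it; move 7/4y^2 to the remainder.
  leading term x: no divisor's leading term divides it; move -43/24x to the remainder.
  leading term y: no divisor's leading term divides it; move -1/3y to the remainder.
  leading term 1: no divisor's leading term divides it; move -7/24 to the remainder.
  remainder 7/4y^2 - 43/24x - 1/3y - 7/24 ≠ 0; add h_4 = 7/4y^2 - 43/24x - 1/3y - 7/24 to the basis.

S(f_1,f_3): lcm = x^2. S = -11/2xy + 4/3y^2 - 11/3x - 23/6y - 7.
  leading term xy: no divisor's leading term divides it; move -11/2xy to the remainder.
  leading term y^2: subtract (16/21)·h_4 from 4/3y^2 - 11/3x - 23/6y - 7 → -145/63x - 451/126y - 61/9
  leading term x: no divisor's leading term divides it; move -145/63x to the remainder.
  leading term y: no divisor's leading term divides it; move -451/126y to the remainder.
  leading term 1: no divisor's leading term divides it; move -61/9 to the remainder.
  remainder -11/2xy - 145/63x - 451/126y - 61/9 ≠ 0; add h_5 = -11/2xy - 145/63x - 451/126y - 61/9 to the basis.

S(f_1,h_5): lcm = x^2y. S = 4/3y^3 - 290/693x^2 - 146/63xy - 1/3y^2 - 122/99x - y.
  leading term y^3: subtract (16/21y)·h_4 from 4/3y^3 - 290/693x^2 - 146/63xy - 1/3y^2 - 122/99x - y → -290/693x^2 - 20/21xy - 5/63y^2 - 122/99x - 7/9y
  leading term x^2: subtract (290/2079)·f_1 from -290/693x^2 - 20/21xy - 5/63y^2 - 122/99x - 7/9y → -20/21xy + 995/2079y^2 - 4012/2079x - 1907/2079y - 290/693
  leading term xy: subtract (40/231)·h_5 from -20/21xy + 995/2079y^2 - 4012/2079x - 1907/2079y - 290/693 → 995/2079y^2 - 2476/1617x - 481/1617y + 1570/2079
  leading term y^2: subtract (3980/14553)·h_4 from 995/2079y^2 - 2476/1617x - 481/1617y + 1570/2079 → -90919/87318x - 9007/43659y + 10415/12474
  leading term x: no divisor's leading term divides it; move -90919/87318x to the remainder.
  leading term y: no divisor's leading term divides it; move -9007/43659y to the remainder.
  leading term 1: no divisor's leading term divides it; move 10415/12474 to the remainder.
  remainder -90919/87318x - 9007/43659y + 10415/12474 ≠ 0; add h_6 = -90919/87318x - 9007/43659y + 10415/12474 to the basis.

S(f_3,h_5): lcm = x^2y. S = 11/2xy^2 - 290/693x^2 + 85/63xy + 7/2y^2 - 122/99x + 6y.
  leading term xy^2: subtract (22/7x)·h_4 from 11/2xy^2 - 290/693x^2 + 85/63xy + 7/2y^2 - 122/99x + 6y → 14449/2772x^2 + 151/63xy + 7/2y^2 - 125/396x + 6y
  leading term x^2: subtract (-14449/8316)·f_1 from 14449/2772x^2 + 151/63xy + 7/2y^2 - 125/396x + 6y → 151/63xy - 14345/4158y^2 + 17405/2079x + 64345/8316y + 14449/2772
  leading term xy: subtract (-302/693)·h_5 from 151/63xy - 14345/4158y^2 + 17405/2079x + 64345/8316y + 14449/2772 → -14345/4158y^2 + 321715/43659x + 1078841/174636y + 5123/2268
  leading term y^2: subtract (-28690/14553)·h_4 from -14345/4158y^2 + 321715/43659x + 1078841/174636y + 5123/2268 → 670025/174636x + 964081/174636y + 10502/6237
  leading term x: subtract (-670025/181838)·h_6 from 670025/174636x + 964081/174636y + 10502/6237 → 1199737303/252027468y + 1199737303/252027468
  leading term y: no divisor's leading term divides it; move 1199737303/252027468y to the remainder.
  leading term 1: no divisor's leading term divides it; move 1199737303/252027468 to the remainder.
  remainder 1199737303/252027468y + 1199737303/252027468 ≠ 0; add h_7 = 1199737303/252027468y + 1199737303/252027468 to the basis.

The other S-polynomials (S(f_2,f_3), S(f_1,h_4), S(f_2,h_4), S(f_3,h_4), S(f_2,h_5), S(h_4,h_5), S(f_1,h_6), S(f_2,h_6), S(f_3,h_6), S(h_4,h_6), S(h_5,h_6), S(f_1,h_7), S(f_2,h_7), S(f_3,h_7), S(h_4,h_7), S(h_5,h_7), S(h_6,h_7)) all reduce to 0 modulo the current basis, so we have a Gröbner basis.
Inter-reduce: drop elements whose leading term is divisible by another's, tail-reduce, and make monic.
Reduced Gröbner basis: {x - 1, y + 1}.
Label its elements g_1 = x - 1, g_2 = y + 1.

Reduce p = -9/5xy + 10x - 4/3y - 197/15 modulo G:
  leading term xy: subtract (-9/5y)·g_1 from -9/5xy + 10x - 4/3y - 197/15 → 10x - 47/15y - 197/15
  leading term x: subtract (10)·g_1 from 10x - 47/15y - 197/15 → -47/15y - 47/15
  leading term y: subtract (-47/15)·g_2 from -47/15y - 47/15 → 0
  normal form = 0.
Since the normal form is 0, p ∈ I.

The remainder on division by a Gröbner basis is unique — it is the normal form.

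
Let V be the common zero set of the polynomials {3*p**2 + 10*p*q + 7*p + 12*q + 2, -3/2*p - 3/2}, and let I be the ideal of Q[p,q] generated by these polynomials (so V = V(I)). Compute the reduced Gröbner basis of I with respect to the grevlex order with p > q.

G = {p + 1, q - 1}

This is the nonlinear analogue of row-reducing a linear system.

f_1 = 3*p**2 + 10*p*q + 7*p + 12*q + 2, LT = p**2.
f_2 = -3/2*p - 3/2, LT = p.

S(f_1,f_2): lcm = p**2. S = 10/3*p*q + 4/3*p + 4*q + 2/3.
  reduce S modulo (f_1, f_2):
  remainder 2/3*q - 2/3 ≠ 0; add g_3 = 2/3*q - 2/3 to the basis.

The other S-polynomials (S(f_1,g_3), S(f_2,g_3)) all reduce to 0 modulo the current basis, so we have a Gröbner basis.
Inter-reduce: drop elements whose leading term is divisible by another's, tail-reduce, and make monic.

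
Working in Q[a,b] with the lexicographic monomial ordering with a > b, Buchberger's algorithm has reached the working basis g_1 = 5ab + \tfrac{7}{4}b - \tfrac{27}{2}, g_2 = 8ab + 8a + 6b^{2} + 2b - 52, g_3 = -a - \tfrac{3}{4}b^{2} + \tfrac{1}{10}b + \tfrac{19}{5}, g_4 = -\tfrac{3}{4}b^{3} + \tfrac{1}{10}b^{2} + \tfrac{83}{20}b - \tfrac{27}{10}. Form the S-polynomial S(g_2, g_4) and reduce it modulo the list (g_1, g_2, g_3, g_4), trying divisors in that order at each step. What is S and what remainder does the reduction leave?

S(g_2, g_4) = \tfrac{17}{15}ab^{2} + \tfrac{83}{15}ab - \tfrac{18}{5}a + \tfrac{3}{4}b^{4} + \tfrac{1}{4}b^{3} - \tfrac{13}{2}b^{2}; remainder on division = 0.

lcm(LM(g_2), LM(g_4)) = ab^{3}.
S = (lcm/LT(g_2))·g_2 − (lcm/LT(g_4))·g_4 = \tfrac{17}{15}ab^{2} + \tfrac{83}{15}ab - \tfrac{18}{5}a + \tfrac{3}{4}b^{4} + \tfrac{1}{4}b^{3} - \tfrac{13}{2}b^{2}.
Reduce S modulo (g_1, g_2, g_3, g_4) in that order:
  leading term ab^{2}: subtract (\tfrac{17}{75}b)·g_1 from \tfrac{17}{15}ab^{2} + \tfrac{83}{15}ab - \tfrac{18}{5}a + \tfrac{3}{4}b^{4} + \tfrac{1}{4}b^{3} - \tfrac{13}{2}b^{2} → \tfrac{83}{15}ab - \tfrac{18}{5}a + \tfrac{3}{4}b^{4} + \tfrac{1}{4}b^{3} - \tfrac{2069}{300}b^{2} + \tfrac{153}{50}b
  leading term ab: subtract (\tfrac{83}{75})·g_1 from \tfrac{83}{15}ab - \tfrac{18}{5}a + \tfrac{3}{4}b^{4} + \tfrac{1}{4}b^{3} - \tfrac{2069}{300}b^{2} + \tfrac{153}{50}b → -\tfrac{18}{5}a + \tfrac{3}{4}b^{4} + \tfrac{1}{4}b^{3} - \tfrac{2069}{300}b^{2} + \tfrac{337}{300}b + \tfrac{747}{50}
  leading term a: subtract (\tfrac{18}{5})·g_3 from -\tfrac{18}{5}a + \tfrac{3}{4}b^{4} + \tfrac{1}{4}b^{3} - \tfrac{2069}{300}b^{2} + \tfrac{337}{300}b + \tfrac{747}{50} → \tfrac{3}{4}b^{4} + \tfrac{1}{4}b^{3} - \tfrac{1259}{300}b^{2} + \tfrac{229}{300}b + \tfrac{63}{50}
  leading term b^{4}: subtract (-b)·g_4 from \tfrac{3}{4}b^{4} + \tfrac{1}{4}b^{3} - \tfrac{1259}{300}b^{2} + \tfrac{229}{300}b + \tfrac{63}{50} → \tfrac{7}{20}b^{3} - \tfrac{7}{150}b^{2} - \tfrac{581}{300}b + \tfrac{63}{50}
  leading term b^{3}: subtract (-\tfrac{7}{15})·g_4 from \tfrac{7}{20}b^{3} - \tfrac{7}{150}b^{2} - \tfrac{581}{300}b + \tfrac{63}{50} → 0
The remainder is 0, so this S-polynomial contributes no new basis element.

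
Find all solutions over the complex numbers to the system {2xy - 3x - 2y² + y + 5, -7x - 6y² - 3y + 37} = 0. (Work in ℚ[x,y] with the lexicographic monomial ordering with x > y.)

{(-41/21, -19/6), (4, 1), (1, 2)}

Compute a lex Gröbner basis by Buchberger's algorithm.
f_1 = 2xy - 3x - 2y² + y + 5, LT = xy.
f_2 = -7x - 6y² - 3y + 37, LT = x.

S(f_1,f_2): lcm = xy. S = -3/2x - 6/7y³ - 10/7y² + 81/14y + 5/2.
  leading term x: subtract (3/14)·f_2 from -3/2x - 6/7y³ - 10/7y² + 81/14y + 5/2 → -6/7y³ - 1/7y² + 45/7y - 38/7
  leading term y³: no divisor's leading term divides it; move -6/7y³ to the remainder.
  leading term y²: no divisor's leading term divides it; move -1/7y² to the remainder.
  leading term y: no divisor's leading term divides it; move 45/7y to the remainder.
  leading term 1: no divisor's leading term divides it; move -38/7 to the remainder.
  remainder -6/7y³ - 1/7y² + 45/7y - 38/7 ≠ 0; add h_3 = -6/7y³ - 1/7y² + 45/7y - 38/7 to the basis.

The other S-polynomials (S(f_1,h_3), S(f_2,h_3)) all reduce to 0 modulo the current basis, so we have a Gröbner basis.
Inter-reduce: drop elements whose leading term is divisible by another's, tail-reduce, and make monic.
Reduced Gröbner basis: {x + 6/7y² + 3/7y - 37/7, y³ + ⅙y² - 15/2y + 19/3}.

Elimination: the polynomial y³ + ⅙y² - 15/2y + 19/3 lies in the elimination ideal for y, so y ∈ {-19/6, 1, 2}. For each such y, the remaining basis elements (now univariate) give the rest of the solution.
  y = -19/6: the earlier basis element becomes x + 41/21 = 0, giving x = -41/21 — point (-41/21, -19/6).
  y = 1: the earlier basis element becomes x - 4 = 0, giving x = 4 — point (4, 1).
  y = 2: the earlier basis element becomes x - 1 = 0, giving x = 1 — point (1, 2).
Check: every point annihilates each of the original generators.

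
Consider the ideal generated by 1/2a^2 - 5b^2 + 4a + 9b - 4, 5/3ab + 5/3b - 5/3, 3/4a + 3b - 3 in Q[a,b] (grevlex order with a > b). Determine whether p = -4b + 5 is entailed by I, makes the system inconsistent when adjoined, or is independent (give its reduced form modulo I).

Adjoining -4b + 5 makes the ideal the whole ring: the system is inconsistent.

First compute the reduced Gröbner basis of I by Buchberger's algorithm.
f_1 = 1/2a^2 - 5b^2 + 4a + 9b - 4, LT = a^2.
f_2 = 5/3ab + 5/3b - 5/3, LT = ab.
f_3 = 3/4a + 3b - 3, LT = a.

S(f_1,f_2): lcm = a^2b. S = -10b^3 + 7ab + 18b^2 + a - 8b.
  reduce S modulo (f_1, f_2, f_3):
  remainder -10b^3 + 18b^2 - 19b + 11 ≠ 0; add h_4 = -10b^3 + 18b^2 - 19b + 11 to the basis.

S(f_1,f_3): lcm = a^2. S = -4ab - 10b^2 + 12a + 18b - 8.
  reduce S modulo (f_1, f_2, f_3, h_4):
  remainder -10b^2 - 26b + 36 ≠ 0; add h_5 = -10b^2 - 26b + 36 to the basis.

S(f_2,f_3): lcm = ab. S = -4b^2 + 5b - 1.
  reduce S modulo (f_1, f_2, f_3, h_4, h_5):
  remainder 77/5b - 77/5 ≠ 0; add h_6 = 77/5b - 77/5 to the basis.

The other S-polynomials (S(f_1,h_4), S(f_2,h_4), S(f_3,h_4), S(f_1,h_5), S(f_2,h_5), S(f_3,h_5), S(h_4,h_5), S(f_1,h_6), S(f_2,h_6), S(f_3,h_6), S(h_4,h_6), S(h_5,h_6)) all reduce to 0 modulo the current basis, so we have a Gröbner basis.
Inter-reduce: drop elements whose leading term is divisible by another's, tail-reduce, and make monic.
Reduced Gröbner basis: {a, b - 1}.
Label its elements g_1 = a, g_2 = b - 1.

Reduce p = -4b + 5 modulo G:
  leading term b: subtract (-4)·g_2 from -4b + 5 → 1
  leading term 1: no divisor's leading term divides it; move 1 to the remainder.
  normal form = 1.
The normal form is nonzero, so p ∉ I. Since p minus its normal form lies in I, I + (p) = I + (r) where r = 1; decide whether this ideal is the whole ring.
Here r = 1 is a nonzero constant, hence a unit: 1 ∈ I + (p), the Gröbner basis of I + (p) is {1}, and the enlarged system has no common solution — adjoining p is inconsistent.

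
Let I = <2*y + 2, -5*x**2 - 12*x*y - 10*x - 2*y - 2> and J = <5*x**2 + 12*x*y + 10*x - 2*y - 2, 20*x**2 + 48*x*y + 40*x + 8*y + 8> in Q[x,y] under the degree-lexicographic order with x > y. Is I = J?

For a fixed monomial order, each ideal has a unique reduced Gröbner basis; comparing bases decides equality.
Buchberger on the first generating set:
f_1 = 2*y + 2, LT = y.
f_2 = -5*x**2 - 12*x*y - 10*x - 2*y - 2, LT = x**2.

The S-polynomials (S(f_1,f_2)) all reduce to 0 modulo the current basis, so we have a Gröbner basis.
Inter-reduce: drop elements whose leading term is divisible by another's, tail-reduce, and make monic.
Reduced Gröbner basis: {x**2 - 2/5*x, y + 1}.

Buchberger on the second generating set:
h_1 = 5*x**2 + 12*x*y + 10*x - 2*y - 2, LT = x**2.
h_2 = 20*x**2 + 48*x*y + 40*x + 8*y + 8, LT = x**2.

S(h_1,h_2): lcm = x**2. S = -4/5*y - 4/5.
  reduce S modulo (h_1, h_2):
  remainder -4/5*y - 4/5 ≠ 0; add k_3 = -4/5*y - 4/5 to the basis.

The other S-polynomials (S(h_1,k_3), S(h_2,k_3)) all reduce to 0 modulo the current basis, so we have a Gröbner basis.
Inter-reduce: drop elements whose leading term is divisible by another's, tail-reduce, and make monic.
Reduced Gröbner basis: {x**2 - 2/5*x, y + 1}.

Same reduced basis, so the two generating sets span the same ideal.

Yes, the ideals are equal.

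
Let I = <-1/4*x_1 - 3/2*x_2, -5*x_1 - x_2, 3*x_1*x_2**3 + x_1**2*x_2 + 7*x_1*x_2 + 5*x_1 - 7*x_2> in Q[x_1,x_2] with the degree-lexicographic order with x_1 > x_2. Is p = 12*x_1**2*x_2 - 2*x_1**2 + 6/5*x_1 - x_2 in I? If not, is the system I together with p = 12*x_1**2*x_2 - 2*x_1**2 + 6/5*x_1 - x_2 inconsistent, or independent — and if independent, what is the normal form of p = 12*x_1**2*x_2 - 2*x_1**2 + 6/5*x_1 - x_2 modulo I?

First compute the reduced Gröbner basis of I by Buchberger's algorithm.
f_1 = -1/4*x_1 - 3/2*x_2, LT = x_1.
f_2 = -5*x_1 - x_2, LT = x_1.
f_3 = 3*x_1*x_2**3 + x_1**2*x_2 + 7*x_1*x_2 + 5*x_1 - 7*x_2, LT = x_1*x_2**3.

S(f_1,f_2): lcm = x_1. S = 29/5*x_2.
  leading term x_2: no divisor's leading term divides it; move 29/5*x_2 to the remainder.
  remainder 29/5*x_2 ≠ 0; add h_4 = 29/5*x_2 to the basis.

The other S-polynomials (S(f_1,f_3), S(f_2,f_3), S(f_1,h_4), S(f_2,h_4), S(f_3,h_4)) all reduce to 0 modulo the current basis, so we have a Gröbner basis.
Inter-reduce: drop elements whose leading term is divisible by another's, tail-reduce, and make monic.
Reduced Gröbner basis: {x_1, x_2}.
Label its elements g_1 = x_1, g_2 = x_2.

Reduce p = 12*x_1**2*x_2 - 2*x_1**2 + 6/5*x_1 - x_2 modulo G:
  leading term x_1**2*x_2: subtract (12*x_1*x_2)·g_1 from 12*x_1**2*x_2 - 2*x_1**2 + 6/5*x_1 - x_2 → -2*x_1**2 + 6/5*x_1 - x_2
  leading term x_1**2: subtract (-2*x_1)·g_1 from -2*x_1**2 + 6/5*x_1 - x_2 → 6/5*x_1 - x_2
  leading term x_1: subtract (6/5)·g_1 from 6/5*x_1 - x_2 → -x_2
  leading term x_2: subtract (-1)·g_2 from -x_2 → 0
  normal form = 0.
Since the normal form is 0, p ∈ I.

12*x_1**2*x_2 - 2*x_1**2 + 6/5*x_1 - x_2 lies in I (it reduces to 0).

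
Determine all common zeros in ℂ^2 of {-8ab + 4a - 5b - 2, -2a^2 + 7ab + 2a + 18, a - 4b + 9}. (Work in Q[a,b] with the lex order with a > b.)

{(-1, 2)}

Compute a lex Gröbner basis by Buchberger's algorithm.
f_1 = -8ab + 4a - 5b - 2, LT = ab.
f_2 = -2a^2 + 7ab + 2a + 18, LT = a^2.
f_3 = a - 4b + 9, LT = a.

S(f_1,f_2): lcm = a^2b. S = -1/2a^2 + 7/2ab^2 + 13/8ab + 1/4a + 9b.
  leading term a^2: subtract (1/4)·f_2 from -1/2a^2 + 7/2ab^2 + 13/8ab + 1/4a + 9b → 7/2ab^2 - 1/8ab - 1/4a + 9b - 9/2
  leading term ab^2: subtract (-7/16b)·f_1 from 7/2ab^2 - 1/8ab - 1/4a + 9b - 9/2 → 13/8ab - 1/4a - 35/16b^2 + 65/8b - 9/2
  leading term ab: subtract (-13/64)·f_1 from 13/8ab - 1/4a - 35/16b^2 + 65/8b - 9/2 → 9/16a - 35/16b^2 + 455/64b - 157/32
  leading term a: subtract (9/16)·f_3 from 9/16a - 35/16b^2 + 455/64b - 157/32 → -35/16b^2 + 599/64b - 319/32
  leading term b^2: no divisor's leading term divides it; move -35/16b^2 to the remainder.
  leading term b: no divisor's leading term divides it; move 599/64b to the remainder.
  leading term 1: no divisor's leading term divides it; move -319/32 to the remainder.
  remainder -35/16b^2 + 599/64b - 319/32 ≠ 0; add h_4 = -35/16b^2 + 599/64b - 319/32 to the basis.

S(f_1,f_3): lcm = ab. S = -1/2a + 4b^2 - 67/8b + 1/4.
  leading term a: subtract (-1/2)·f_3 from -1/2a + 4b^2 - 67/8b + 1/4 → 4b^2 - 83/8b + 19/4
  leading term b^2: subtract (-64/35)·h_4 from 4b^2 - 83/8b + 19/4 → 1887/280b - 1887/140
  leading term b: no divisor's leading term divides it; move 1887/280b to the remainder.
  leading term 1: no divisor's leading term divides it; move -1887/140 to the remainder.
  remainder 1887/280b - 1887/140 ≠ 0; add h_5 = 1887/280b - 1887/140 to the basis.

The other S-polynomials (S(f_2,f_3), S(f_1,h_4), S(f_2,h_4), S(f_3,h_4), S(f_1,h_5), S(f_2,h_5), S(f_3,h_5), S(h_4,h_5)) all reduce to 0 modulo the current basis, so we have a Gröbner basis.
Inter-reduce: drop elements whose leading term is divisible by another's, tail-reduce, and make monic.
Reduced Gröbner basis: {a + 1, b - 2}.

Elimination: the polynomial b - 2 lies in the elimination ideal for b, so b ∈ {2}. For each such b, the remaining basis elements (now univariate) give the rest of the solution.
  b = 2: the earlier basis element becomes a + 1 = 0, giving a = -1 — point (-1, 2).
Each listed point satisfies every original equation (direct substitution).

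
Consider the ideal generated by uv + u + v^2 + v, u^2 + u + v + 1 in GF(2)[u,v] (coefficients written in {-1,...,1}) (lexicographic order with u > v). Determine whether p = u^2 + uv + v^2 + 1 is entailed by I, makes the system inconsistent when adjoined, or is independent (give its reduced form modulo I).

First compute the reduced Gröbner basis of I by Buchberger's algorithm.
f_1 = uv + u + v^2 + v, LT = uv.
f_2 = u^2 + u + v + 1, LT = u^2.

S(f_1,f_2): lcm = u^2v. S = u^2 + uv^2 + v^2 + v.
  leading term u^2: subtract (1)·f_2 from u^2 + uv^2 + v^2 + v → uv^2 + u + v^2 + 1
  leading term uv^2: subtract (v)·f_1 from uv^2 + u + v^2 + 1 → uv + u + v^3 + 1
  leading term uv: subtract (1)·f_1 from uv + u + v^3 + 1 → v^3 + v^2 + v + 1
  leading term v^3: no divisor's leading term divides it; move v^3 to the remainder.
  leading term v^2: no divisor's leading term divides it; move v^2 to the remainder.
  leading term v: no divisor's leading term divides it; move v to the remainder.
  leading term 1: no divisor's leading term divides it; move 1 to the remainder.
  remainder v^3 + v^2 + v + 1 ≠ 0; add h_3 = v^3 + v^2 + v + 1 to the basis.

The other S-polynomials (S(f_1,h_3), S(f_2,h_3)) all reduce to 0 modulo the current basis, so we have a Gröbner basis.
Inter-reduce: drop elements whose leading term is divisible by another's, tail-reduce, and make monic.
Reduced Gröbner basis: {u^2 + u + v + 1, uv + u + v^2 + v, v^3 + v^2 + v + 1}.
Label its elements g_1 = u^2 + u + v + 1, g_2 = uv + u + v^2 + v, g_3 = v^3 + v^2 + v + 1.

Reduce p = u^2 + uv + v^2 + 1 modulo G:
  leading term u^2: subtract (1)·g_1 from u^2 + uv + v^2 + 1 → uv + u + v^2 + v
  leading term uv: subtract (1)·g_2 from uv + u + v^2 + v → 0
  normal form = 0.
Since the normal form is 0, p ∈ I.

u^2 + uv + v^2 + 1 lies in I (it reduces to 0).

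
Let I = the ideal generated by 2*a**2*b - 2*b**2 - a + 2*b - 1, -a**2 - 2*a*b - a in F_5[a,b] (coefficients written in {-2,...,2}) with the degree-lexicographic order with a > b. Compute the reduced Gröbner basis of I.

f_1 = 2*a**2*b - 2*b**2 - a + 2*b - 1, LT = a**2*b.
f_2 = -a**2 - 2*a*b - a, LT = a**2.

S(f_1,f_2): lcm = a**2*b. S = -2*a*b**2 - a*b - b**2 + 2*a + b + 2.
  leading term a*b**2: no divisor's leading term divides it; move -2*a*b**2 to the remainder.
  leading term a*b: no divisor's leading term divides it; move -a*b to the remainder.
  leading term b**2: no divisor's leading term divides it; move -b**2 to the remainder.
  leading term a: no divisor's leading term divides it; move 2*a to the remainder.
  leading term b: no divisor's leading term divides it; move b to the remainder.
  leading term 1: no divisor's leading term divides it; move 2 to the remainder.
  remainder -2*a*b**2 - a*b - b**2 + 2*a + b + 2 ≠ 0; add g_3 = -2*a*b**2 - a*b - b**2 + 2*a + b + 2 to the basis.

S(f_1,g_3): lcm = a**2*b**2. S = 2*a**2*b + 2*a*b**2 - b**3 + a**2 + b**2 + a + 2*b.
  leading term a**2*b: subtract (1)·f_1 from 2*a**2*b + 2*a*b**2 - b**3 + a**2 + b**2 + a + 2*b → 2*a*b**2 - b**3 + a**2 - 2*b**2 + 2*a + 1
  leading term a*b**2: subtract (-1)·g_3 from 2*a*b**2 - b**3 + a**2 - 2*b**2 + 2*a + 1 → -b**3 + a**2 - a*b + 2*b**2 - a + b - 2
  leading term b**3: no divisor's leading term divides it; move -b**3 to the remainder.
  leading term a**2: subtract (-1)·f_2 from a**2 - a*b + 2*b**2 - a + b - 2 → 2*a*b + 2*b**2 - 2*a + b - 2
  leading term a*b: no divisor's leading term divides it; move 2*a*b to the remainder.
  leading term b**2: no divisor's leading term divides it; move 2*b**2 to the remainder.
  leading term a: no divisor's leading term divides it; move -2*a to the remainder.
  leading term b: no divisor's leading term divides it; move b to the remainder.
  leading term 1: no divisor's leading term divides it; move -2 to the remainder.
  remainder -b**3 + 2*a*b + 2*b**2 - 2*a + b - 2 ≠ 0; add g_4 = -b**3 + 2*a*b + 2*b**2 - 2*a + b - 2 to the basis.

S(f_2,g_3): lcm = a**2*b**2. S = 2*a*b**3 + 2*a**2*b - 2*a*b**2 + a**2 - 2*a*b + a.
  leading term a*b**3: subtract (-b)·g_3 from 2*a*b**3 + 2*a**2*b - 2*a*b**2 + a**2 - 2*a*b + a → 2*a**2*b + 2*a*b**2 - b**3 + a**2 + b**2 + a + 2*b
  leading term a**2*b: subtract (1)·f_1 from 2*a**2*b + 2*a*b**2 - b**3 + a**2 + b**2 + a + 2*b → 2*a*b**2 - b**3 + a**2 - 2*b**2 + 2*a + 1
  leading term a*b**2: subtract (-1)·g_3 from 2*a*b**2 - b**3 + a**2 - 2*b**2 + 2*a + 1 → -b**3 + a**2 - a*b + 2*b**2 - a + b - 2
  leading term b**3: subtract (1)·g_4 from -b**3 + a**2 - a*b + 2*b**2 - a + b - 2 → a**2 + 2*a*b + a
  leading term a**2: subtract (-1)·f_2 from a**2 + 2*a*b + a → 0
  remainder 0.

S(f_1,g_4): lcm = a**2*b**3. S = 2*a**3*b + 2*a**2*b**2 - b**4 - 2*a**3 + a**2*b + 2*a*b**2 + b**3 - 2*a**2 + 2*b**2.
  leading term a**3*b: subtract (a)·f_1 from 2*a**3*b + 2*a**2*b**2 - b**4 - 2*a**3 + a**2*b + 2*a*b**2 + b**3 - 2*a**2 + 2*b**2 → 2*a**2*b**2 - b**4 - 2*a**3 + a**2*b - a*b**2 + b**3 - a**2 - 2*a*b + 2*b**2 + a
  leading term a**2*b**2: subtract (b)·f_1 from 2*a**2*b**2 - b**4 - 2*a**3 + a**2*b - a*b**2 + b**3 - a**2 - 2*a*b + 2*b**2 + a → -b**4 - 2*a**3 + a**2*b - a*b**2 - 2*b**3 - a**2 - a*b + a + b
  leading term b**4: subtract (b)·g_4 from -b**4 - 2*a**3 + a**2*b - a*b**2 - 2*b**3 - a**2 - a*b + a + b → -2*a**3 + a**2*b + 2*a*b**2 + b**3 - a**2 + a*b - b**2 + a - 2*b
  leading term a**3: subtract (2*a)·f_2 from -2*a**3 + a**2*b + 2*a*b**2 + b**3 - a**2 + a*b - b**2 + a - 2*b → 2*a*b**2 + b**3 + a**2 + a*b - b**2 + a - 2*b
  leading term a*b**2: subtract (-1)·g_3 from 2*a*b**2 + b**3 + a**2 + a*b - b**2 + a - 2*b → b**3 + a**2 - 2*b**2 - 2*a - b + 2
  leading term b**3: subtract (-1)·g_4 from b**3 + a**2 - 2*b**2 - 2*a - b + 2 → a**2 + 2*a*b + a
  leading term a**2: subtract (-1)·f_2 from a**2 + 2*a*b + a → 0
  remainder 0.

S(f_2,g_4): leading monomials are coprime, so the S-polynomial reduces to 0 (Buchberger's first criterion).
S(g_3,g_4): lcm = a*b**3. S = 2*a**2*b - 2*b**3 - 2*a**2 + 2*b**2 - 2*a - b.
  leading term a**2*b: subtract (1)·f_1 from 2*a**2*b - 2*b**3 - 2*a**2 + 2*b**2 - 2*a - b → -2*b**3 - 2*a**2 - b**2 - a + 2*b + 1
  leading term b**3: subtract (2)·g_4 from -2*b**3 - 2*a**2 - b**2 - a + 2*b + 1 → -2*a**2 + a*b - 2*a
  leading term a**2: subtract (2)·f_2 from -2*a**2 + a*b - 2*a → 0
  remainder 0.

Every S-polynomial of the final basis reduces to 0, so we have a Gröbner basis.
Inter-reduce: drop elements whose leading term is divisible by another's, tail-reduce, and make monic.

G = {a*b**2 - 2*a*b - 2*b**2 - a + 2*b - 1, b**3 - 2*a*b - 2*b**2 + 2*a - b + 2, a**2 + 2*a*b + a}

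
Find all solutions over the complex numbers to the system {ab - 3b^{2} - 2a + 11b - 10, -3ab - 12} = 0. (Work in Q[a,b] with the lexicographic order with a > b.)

{(-2, 2), (-5/2 - sqrt(23)*I/2, 5/6 - sqrt(23)*I/6), (-5/2 + sqrt(23)*I/2, 5/6 + sqrt(23)*I/6)}

Compute a lex Gröbner basis by Buchberger's algorithm.
f_1 = ab - 2a - 3b^{2} + 11b - 10, LT = ab.
f_2 = -3ab - 12, LT = ab.

S(f_1,f_2): lcm = ab. S = -2a - 3b^{2} + 11b - 14.
  leading term a: no divisor's leading term divides it; move -2a to the remainder.
  leading term b^{2}: no divisor's leading term divides it; move -3b^{2} to the remainder.
  leading term b: no divisor's leading term divides it; move 11b to the remainder.
  leading term 1: no divisor's leading term divides it; move -14 to the remainder.
  remainder -2a - 3b^{2} + 11b - 14 ≠ 0; add h_3 = -2a - 3b^{2} + 11b - 14 to the basis.

S(f_1,h_3): lcm = ab. S = -2a - \tfrac{3}{2}b^{3} + \tfrac{5}{2}b^{2} + 4b - 10.
  leading term a: subtract (1)·h_3 from -2a - \tfrac{3}{2}b^{3} + \tfrac{5}{2}b^{2} + 4b - 10 → -\tfrac{3}{2}b^{3} + \tfrac{11}{2}b^{2} - 7b + 4
  leading term b^{3}: no divisor's leading term divides it; move -\tfrac{3}{2}b^{3} to the remainder.
  leading term b^{2}: no divisor's leading term divides it; move \tfrac{11}{2}b^{2} to the remainder.
  leading term b: no divisor's leading term divides it; move -7b to the remainder.
  leading term 1: no divisor's leading term divides it; move 4 to the remainder.
  remainder -\tfrac{3}{2}b^{3} + \tfrac{11}{2}b^{2} - 7b + 4 ≠ 0; add h_4 = -\tfrac{3}{2}b^{3} + \tfrac{11}{2}b^{2} - 7b + 4 to the basis.

The other S-polynomials (S(f_2,h_3), S(f_1,h_4), S(f_2,h_4), S(h_3,h_4)) all reduce to 0 modulo the current basis, so we have a Gröbner basis.
Inter-reduce: drop elements whose leading term is divisible by another's, tail-reduce, and make monic.
Reduced Gröbner basis: {a + \tfrac{3}{2}b^{2} - \tfrac{11}{2}b + 7, b^{3} - \tfrac{11}{3}b^{2} + \tfrac{14}{3}b - \tfrac{8}{3}}.

Elimination: the polynomial b^{3} - \tfrac{11}{3}b^{2} + \tfrac{14}{3}b - \tfrac{8}{3} lies in the elimination ideal for b, so b ∈ {2, 5/6 - sqrt(23)*I/6, 5/6 + sqrt(23)*I/6}. For each such b, the remaining basis elements (now univariate) give the rest of the solution.
  b = 2: the earlier basis element becomes a + 2 = 0, giving a = -2 — point (-2, 2).
  b = 5/6 - sqrt(23)*I/6: the earlier basis element becomes a + 5/2 + sqrt(23)*I/2 = 0, giving a = -5/2 - sqrt(23)*I/2 — point (-5/2 - sqrt(23)*I/2, 5/6 - sqrt(23)*I/6).
  b = 5/6 + sqrt(23)*I/6: the earlier basis element becomes a + 5/2 - sqrt(23)*I/2 = 0, giving a = -5/2 + sqrt(23)*I/2 — point (-5/2 + sqrt(23)*I/2, 5/6 + sqrt(23)*I/6).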